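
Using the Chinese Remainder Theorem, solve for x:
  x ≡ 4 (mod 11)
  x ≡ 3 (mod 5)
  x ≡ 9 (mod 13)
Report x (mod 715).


Moduli 11, 5, 13 are pairwise coprime; by CRT there is a unique solution modulo M = 11 · 5 · 13 = 715.
Solve pairwise, accumulating the modulus:
  Start with x ≡ 4 (mod 11).
  Combine with x ≡ 3 (mod 5): since gcd(11, 5) = 1, we get a unique residue mod 55.
    Write x = 4 + 11·t and substitute into x ≡ 3 (mod 5): 11·t ≡ 3 − 4 = -1 (mod 5).
    Reduce coefficients mod 5: 1·t ≡ 4 (mod 5).
    So t ≡ 4 (mod 5).
    Then x = 4 + 11·4 = 48, valid modulo lcm(11, 5) = 55: x ≡ 48 (mod 55).
  Combine with x ≡ 9 (mod 13): since gcd(55, 13) = 1, we get a unique residue mod 715.
    Write x = 48 + 55·t and substitute into x ≡ 9 (mod 13): 55·t ≡ 9 − 48 = -39 (mod 13).
    Reduce coefficients mod 13: 3·t ≡ 0 (mod 13).
    The inverse of 3 mod 13 is 9 (since 3·9 = 27 = 2·13 + 1), so t ≡ 9·0 = 0 ≡ 0 (mod 13).
    Then x = 48 + 55·0 = 48, valid modulo lcm(55, 13) = 715: x ≡ 48 (mod 715).
Verify: 48 mod 11 = 4 ✓, 48 mod 5 = 3 ✓, 48 mod 13 = 9 ✓.

x ≡ 48 (mod 715).


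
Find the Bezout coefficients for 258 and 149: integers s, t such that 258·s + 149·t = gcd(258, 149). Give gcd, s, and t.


Euclidean algorithm on (258, 149) — divide until remainder is 0:
  258 = 1 · 149 + 109
  149 = 1 · 109 + 40
  109 = 2 · 40 + 29
  40 = 1 · 29 + 11
  29 = 2 · 11 + 7
  11 = 1 · 7 + 4
  7 = 1 · 4 + 3
  4 = 1 · 3 + 1
  3 = 3 · 1 + 0
gcd(258, 149) = 1.
Track Bezout coefficients alongside the remainders: start with r₀ = 258 = a·1 + b·0 (s = 1, t = 0) and r₁ = 149 = a·0 + b·1 (s = 0, t = 1); each new remainder r_{k+1} = r_{k-1} − q_k·r_k inherits s_{k+1} = s_{k-1} − q_k·s_k, t_{k+1} = t_{k-1} − q_k·t_k, so r_k = a·s_k + b·t_k at every step:
  q = 1: r = 109, s = 1 − 1·0 = 1, t = 0 − 1·1 = -1  (check: 258·1 + 149·(-1) = 109)
  q = 1: r = 40, s = 0 − 1·1 = -1, t = 1 − 1·(-1) = 2  (check: 258·(-1) + 149·2 = 40)
  q = 2: r = 29, s = 1 − 2·(-1) = 3, t = -1 − 2·2 = -5  (check: 258·3 + 149·(-5) = 29)
  q = 1: r = 11, s = -1 − 1·3 = -4, t = 2 − 1·(-5) = 7  (check: 258·(-4) + 149·7 = 11)
  q = 2: r = 7, s = 3 − 2·(-4) = 11, t = -5 − 2·7 = -19  (check: 258·11 + 149·(-19) = 7)
  q = 1: r = 4, s = -4 − 1·11 = -15, t = 7 − 1·(-19) = 26  (check: 258·(-15) + 149·26 = 4)
  q = 1: r = 3, s = 11 − 1·(-15) = 26, t = -19 − 1·26 = -45  (check: 258·26 + 149·(-45) = 3)
  q = 1: r = 1, s = -15 − 1·26 = -41, t = 26 − 1·(-45) = 71  (check: 258·(-41) + 149·71 = 1)
The row with r = 1 (the gcd) gives the Bezout coefficients s = -41, t = 71.
Result: 258 · (-41) + 149 · (71) = 1.

gcd(258, 149) = 1; s = -41, t = 71 (check: 258·(-41) + 149·71 = 1).


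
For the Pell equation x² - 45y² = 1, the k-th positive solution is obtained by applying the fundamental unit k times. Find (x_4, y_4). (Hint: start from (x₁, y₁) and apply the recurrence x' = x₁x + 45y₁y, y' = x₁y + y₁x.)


Step 1: Find the fundamental solution (x₁, y₁) of x² - 45y² = 1.
  Expand √45 as a continued fraction. a₀ = ⌊√45⌋ = 6; iterate m_{k+1} = d_k·a_k − m_k, d_{k+1} = (45 − m_{k+1}²)/d_k, a_{k+1} = ⌊(a₀ + m_{k+1})/d_{k+1}⌋ (starting m₀ = 0, d₀ = 1), with convergents p_k = a_k·p_{k-1} + p_{k-2}, q_k = a_k·q_{k-1} + q_{k-2} (p₋₁ = 1, q₋₁ = 0):
  k = 0: a₀ = 6; p₀/q₀ = 6/1; p₀² − 45·q₀² = 36 − 45 = -9.
  k = 1: m = 6, d = 9, a = ⌊(6 + 6)/9⌋ = 1; p/q = (1·6 + 1)/(1·1 + 0) = 7/1; p² − 45·q² = 49 − 45 = 4.
  k = 2: m = 3, d = 4, a = ⌊(6 + 3)/4⌋ = 2; p/q = (2·7 + 6)/(2·1 + 1) = 20/3; p² − 45·q² = 400 − 405 = -5.
  k = 3: m = 5, d = 5, a = ⌊(6 + 5)/5⌋ = 2; p/q = (2·20 + 7)/(2·3 + 1) = 47/7; p² − 45·q² = 2209 − 2205 = 4.
  k = 4: m = 5, d = 4, a = ⌊(6 + 5)/4⌋ = 2; p/q = (2·47 + 20)/(2·7 + 3) = 114/17; p² − 45·q² = 12996 − 13005 = -9.
  k = 5: m = 3, d = 9, a = ⌊(6 + 3)/9⌋ = 1; p/q = (1·114 + 47)/(1·17 + 7) = 161/24; p² − 45·q² = 25921 − 25920 = 1.
  The first convergent with p² − 45·q² = 1 gives the fundamental solution (x₁, y₁) = (161, 24).
Step 2: Apply the recurrence (x_{n+1}, y_{n+1}) = (x₁x_n + 45y₁y_n, x₁y_n + y₁x_n) repeatedly.
  From (x_1, y_1) = (161, 24): x_2 = 161·161 + 45·24·24 = 51841; y_2 = 161·24 + 24·161 = 7728.
  From (x_2, y_2) = (51841, 7728): x_3 = 161·51841 + 45·24·7728 = 16692641; y_3 = 161·7728 + 24·51841 = 2488392.
  From (x_3, y_3) = (16692641, 2488392): x_4 = 161·16692641 + 45·24·2488392 = 5374978561; y_4 = 161·2488392 + 24·16692641 = 801254496.
Step 3: Verify x_4² - 45·y_4² = 28890394531209630721 - 28890394531209630720 = 1 (should be 1). ✓

(x_1, y_1) = (161, 24); (x_4, y_4) = (5374978561, 801254496).


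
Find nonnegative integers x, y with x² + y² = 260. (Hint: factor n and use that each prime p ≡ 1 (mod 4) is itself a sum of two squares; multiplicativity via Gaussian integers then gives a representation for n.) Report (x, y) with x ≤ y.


Step 1: Factor n = 260 = 2^2 · 5 · 13.
Step 2: Check the mod-4 condition on each prime factor: 2 = 2 (special); 5 ≡ 1 (mod 4), exponent 1; 13 ≡ 1 (mod 4), exponent 1.
All primes ≡ 3 (mod 4) appear to even exponent (or don't appear), so by the two-squares theorem n IS expressible as a sum of two squares.
Step 3: Build a representation. Group n = k² · m with k = 2 and m = 5 · 13 = 65 (a product of primes ≡ 1 (mod 4)); a representation of m scales to one of n via (k·x)² + (k·y)² = k²(x² + y²). Each prime p ≡ 1 (mod 4) is itself a sum of two squares; find a² by testing p − a² for a perfect square:
  5: 5 − 1² = 4 = 2² ⇒ 5 = 1² + 2².
  13: 13 − 1² = 12, 13 − 2² = 9 = 3² ⇒ 13 = 2² + 3².
  Combine using the Brahmagupta–Fibonacci identity (a² + b²)(c² + d²) = (ac − bd)² + (ad + bc)² = (ac + bd)² + (ad − bc)²:
  5 · 13 = 65: from (1² + 2²)(2² + 3²), take (1·2 − 2·3, 1·3 + 2·2) = (2 − 6, 3 + 4) = (-4, 7); dropping signs (only squares matter) gives (4, 7); check 4² + 7² = 16 + 49 = 65 ✓.
  Scale by k = 2: (2·4, 2·7) = (8, 14).
Step 4: Order so x ≤ y and verify: 8² + 14² = 64 + 196 = 260 = n. ✓

n = 260 = 8² + 14² (one valid representation with x ≤ y).


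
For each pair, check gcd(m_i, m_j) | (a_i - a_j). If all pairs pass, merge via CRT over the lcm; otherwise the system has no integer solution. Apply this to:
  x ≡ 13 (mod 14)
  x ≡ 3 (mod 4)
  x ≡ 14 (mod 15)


Moduli 14, 4, 15 are not pairwise coprime, so CRT works modulo lcm(m_i) when all pairwise compatibility conditions hold.
Pairwise compatibility: gcd(m_i, m_j) must divide a_i - a_j for every pair.
Merge one congruence at a time:
  Start: x ≡ 13 (mod 14).
  Combine with x ≡ 3 (mod 4): gcd(14, 4) = 2; 3 - 13 = -10, which IS divisible by 2, so compatible.
    Write x = 13 + 14·t and substitute into x ≡ 3 (mod 4): 14·t ≡ 3 − 13 = -10 (mod 4).
    Divide the congruence (and modulus) by g = 2: 7·t ≡ -5 (mod 2).
    Reduce coefficients mod 2: 1·t ≡ 1 (mod 2).
    So t ≡ 1 (mod 2).
    Then x = 13 + 14·1 = 27, valid modulo lcm(14, 4) = 28: x ≡ 27 (mod 28).
  Combine with x ≡ 14 (mod 15): gcd(28, 15) = 1; 14 - 27 = -13, which IS divisible by 1, so compatible.
    Write x = 27 + 28·t and substitute into x ≡ 14 (mod 15): 28·t ≡ 14 − 27 = -13 (mod 15).
    Reduce coefficients mod 15: 13·t ≡ 2 (mod 15).
    The inverse of 13 mod 15 is 7 (since 13·7 = 91 = 6·15 + 1), so t ≡ 7·2 = 14 ≡ 14 (mod 15).
    Then x = 27 + 28·14 = 419, valid modulo lcm(28, 15) = 420: x ≡ 419 (mod 420).
Verify: 419 mod 14 = 13, 419 mod 4 = 3, 419 mod 15 = 14.

x ≡ 419 (mod 420).


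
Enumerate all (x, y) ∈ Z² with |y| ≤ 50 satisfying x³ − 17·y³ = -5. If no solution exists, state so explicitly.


The equation is x³ - 17y³ = -5. For fixed y, x³ = 17·y³ − 5, so a solution requires the RHS to be a perfect cube.
Strategy: iterate y from -50 to 50, compute RHS = 17·y³ − 5, and check whether it is a (positive or negative) perfect cube.
Check small values of y:
  y = 0: RHS = -5 is not a perfect cube.
  y = 1: RHS = 12 is not a perfect cube.
  y = -1: RHS = -22 is not a perfect cube.
  y = 2: RHS = 131 is not a perfect cube.
  y = -2: RHS = -141 is not a perfect cube.
  y = 3: RHS = 454 is not a perfect cube.
  y = -3: RHS = -464 is not a perfect cube.
Continuing the search up to |y| = 50 finds no solutions either.
No (x, y) in the scanned range satisfies the equation.

No integer solutions with |y| ≤ 50.


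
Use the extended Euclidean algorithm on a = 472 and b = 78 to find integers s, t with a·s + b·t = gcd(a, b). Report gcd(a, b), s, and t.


Euclidean algorithm on (472, 78) — divide until remainder is 0:
  472 = 6 · 78 + 4
  78 = 19 · 4 + 2
  4 = 2 · 2 + 0
gcd(472, 78) = 2.
Track Bezout coefficients alongside the remainders: start with r₀ = 472 = a·1 + b·0 (s = 1, t = 0) and r₁ = 78 = a·0 + b·1 (s = 0, t = 1); each new remainder r_{k+1} = r_{k-1} − q_k·r_k inherits s_{k+1} = s_{k-1} − q_k·s_k, t_{k+1} = t_{k-1} − q_k·t_k, so r_k = a·s_k + b·t_k at every step:
  q = 6: r = 4, s = 1 − 6·0 = 1, t = 0 − 6·1 = -6  (check: 472·1 + 78·(-6) = 4)
  q = 19: r = 2, s = 0 − 19·1 = -19, t = 1 − 19·(-6) = 115  (check: 472·(-19) + 78·115 = 2)
The row with r = 2 (the gcd) gives the Bezout coefficients s = -19, t = 115.
Result: 472 · (-19) + 78 · (115) = 2.

gcd(472, 78) = 2; s = -19, t = 115 (check: 472·(-19) + 78·115 = 2).


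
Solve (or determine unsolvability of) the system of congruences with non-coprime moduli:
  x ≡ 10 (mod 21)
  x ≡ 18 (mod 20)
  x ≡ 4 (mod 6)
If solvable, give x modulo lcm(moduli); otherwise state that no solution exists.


Moduli 21, 20, 6 are not pairwise coprime, so CRT works modulo lcm(m_i) when all pairwise compatibility conditions hold.
Pairwise compatibility: gcd(m_i, m_j) must divide a_i - a_j for every pair.
Merge one congruence at a time:
  Start: x ≡ 10 (mod 21).
  Combine with x ≡ 18 (mod 20): gcd(21, 20) = 1; 18 - 10 = 8, which IS divisible by 1, so compatible.
    Write x = 10 + 21·t and substitute into x ≡ 18 (mod 20): 21·t ≡ 18 − 10 = 8 (mod 20).
    Reduce coefficients mod 20: 1·t ≡ 8 (mod 20).
    So t ≡ 8 (mod 20).
    Then x = 10 + 21·8 = 178, valid modulo lcm(21, 20) = 420: x ≡ 178 (mod 420).
  Combine with x ≡ 4 (mod 6): gcd(420, 6) = 6; 4 - 178 = -174, which IS divisible by 6, so compatible.
    Write x = 178 + 420·t and substitute into x ≡ 4 (mod 6): 420·t ≡ 4 − 178 = -174 (mod 6).
    Divide the congruence (and modulus) by g = 6: 70·t ≡ -29 (mod 1).
    Modulo 1 every t works; take t = 0.
    Then x = 178 + 420·0 = 178, valid modulo lcm(420, 6) = 420: x ≡ 178 (mod 420).
Verify: 178 mod 21 = 10, 178 mod 20 = 18, 178 mod 6 = 4.

x ≡ 178 (mod 420).


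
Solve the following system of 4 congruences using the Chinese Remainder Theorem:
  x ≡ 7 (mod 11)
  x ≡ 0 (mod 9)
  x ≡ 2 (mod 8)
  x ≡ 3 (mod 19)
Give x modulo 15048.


Product of moduli M = 11 · 9 · 8 · 19 = 15048.
Merge one congruence at a time:
  Start: x ≡ 7 (mod 11).
  Combine with x ≡ 0 (mod 9); new modulus lcm = 99.
    Write x = 7 + 11·t and substitute into x ≡ 0 (mod 9): 11·t ≡ 0 − 7 = -7 (mod 9).
    Reduce coefficients mod 9: 2·t ≡ 2 (mod 9).
    The inverse of 2 mod 9 is 5 (since 2·5 = 10 = 1·9 + 1), so t ≡ 5·2 = 10 ≡ 1 (mod 9).
    Then x = 7 + 11·1 = 18, valid modulo lcm(11, 9) = 99: x ≡ 18 (mod 99).
  Combine with x ≡ 2 (mod 8); new modulus lcm = 792.
    Write x = 18 + 99·t and substitute into x ≡ 2 (mod 8): 99·t ≡ 2 − 18 = -16 (mod 8).
    Reduce coefficients mod 8: 3·t ≡ 0 (mod 8).
    The inverse of 3 mod 8 is 3 (since 3·3 = 9 = 1·8 + 1), so t ≡ 3·0 = 0 ≡ 0 (mod 8).
    Then x = 18 + 99·0 = 18, valid modulo lcm(99, 8) = 792: x ≡ 18 (mod 792).
  Combine with x ≡ 3 (mod 19); new modulus lcm = 15048.
    Write x = 18 + 792·t and substitute into x ≡ 3 (mod 19): 792·t ≡ 3 − 18 = -15 (mod 19).
    Reduce coefficients mod 19: 13·t ≡ 4 (mod 19).
    The inverse of 13 mod 19 is 3 (since 13·3 = 39 = 2·19 + 1), so t ≡ 3·4 = 12 ≡ 12 (mod 19).
    Then x = 18 + 792·12 = 9522, valid modulo lcm(792, 19) = 15048: x ≡ 9522 (mod 15048).
Verify against each original: 9522 mod 11 = 7, 9522 mod 9 = 0, 9522 mod 8 = 2, 9522 mod 19 = 3.

x ≡ 9522 (mod 15048).


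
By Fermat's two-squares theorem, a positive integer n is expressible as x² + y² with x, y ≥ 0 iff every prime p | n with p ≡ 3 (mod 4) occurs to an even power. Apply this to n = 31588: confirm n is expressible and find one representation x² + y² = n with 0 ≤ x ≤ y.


Step 1: Factor n = 31588 = 2^2 · 53 · 149.
Step 2: Check the mod-4 condition on each prime factor: 2 = 2 (special); 53 ≡ 1 (mod 4), exponent 1; 149 ≡ 1 (mod 4), exponent 1.
All primes ≡ 3 (mod 4) appear to even exponent (or don't appear), so by the two-squares theorem n IS expressible as a sum of two squares.
Step 3: Build a representation. Group n = k² · m with k = 2 and m = 53 · 149 = 7897 (a product of primes ≡ 1 (mod 4)); a representation of m scales to one of n via (k·x)² + (k·y)² = k²(x² + y²). Each prime p ≡ 1 (mod 4) is itself a sum of two squares; find a² by testing p − a² for a perfect square:
  53: 53 − 1² = 52, 53 − 2² = 49 = 7² ⇒ 53 = 2² + 7².
  149: 149 − 1² = 148, 149 − 2² = 145, 149 − 3² = 140, 149 − 4² = 133, 149 − 5² = 124, 149 − 6² = 113, 149 − 7² = 100 = 10² ⇒ 149 = 7² + 10².
  Combine using the Brahmagupta–Fibonacci identity (a² + b²)(c² + d²) = (ac − bd)² + (ad + bc)² = (ac + bd)² + (ad − bc)²:
  53 · 149 = 7897: from (2² + 7²)(7² + 10²), take (2·7 − 7·10, 2·10 + 7·7) = (14 − 70, 20 + 49) = (-56, 69); dropping signs (only squares matter) gives (56, 69); check 56² + 69² = 3136 + 4761 = 7897 ✓.
  Scale by k = 2: (2·56, 2·69) = (112, 138).
Step 4: Order so x ≤ y and verify: 112² + 138² = 12544 + 19044 = 31588 = n. ✓

n = 31588 = 112² + 138² (one valid representation with x ≤ y).


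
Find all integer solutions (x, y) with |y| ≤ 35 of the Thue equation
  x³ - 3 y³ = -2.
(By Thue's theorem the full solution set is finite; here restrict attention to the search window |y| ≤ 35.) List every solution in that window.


The equation is x³ - 3y³ = -2. For fixed y, x³ = 3·y³ − 2, so a solution requires the RHS to be a perfect cube.
Strategy: iterate y from -35 to 35, compute RHS = 3·y³ − 2, and check whether it is a (positive or negative) perfect cube.
Check small values of y:
  y = 0: RHS = -2 is not a perfect cube.
  y = 1: RHS = 1 = (1)³ ⇒ x = 1 works.
  y = -1: RHS = -5 is not a perfect cube.
  y = 2: RHS = 22 is not a perfect cube.
  y = -2: RHS = -26 is not a perfect cube.
  y = 3: RHS = 79 is not a perfect cube.
  y = -3: RHS = -83 is not a perfect cube.
Continuing the search up to |y| = 35 finds no further solutions beyond those listed.
Collected solutions: (1, 1).

Solutions (with |y| ≤ 35): (1, 1).


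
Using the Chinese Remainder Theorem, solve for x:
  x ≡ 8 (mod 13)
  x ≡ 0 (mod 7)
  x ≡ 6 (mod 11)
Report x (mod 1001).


Moduli 13, 7, 11 are pairwise coprime; by CRT there is a unique solution modulo M = 13 · 7 · 11 = 1001.
Solve pairwise, accumulating the modulus:
  Start with x ≡ 8 (mod 13).
  Combine with x ≡ 0 (mod 7): since gcd(13, 7) = 1, we get a unique residue mod 91.
    Write x = 8 + 13·t and substitute into x ≡ 0 (mod 7): 13·t ≡ 0 − 8 = -8 (mod 7).
    Reduce coefficients mod 7: 6·t ≡ 6 (mod 7).
    The inverse of 6 mod 7 is 6 (since 6·6 = 36 = 5·7 + 1), so t ≡ 6·6 = 36 ≡ 1 (mod 7).
    Then x = 8 + 13·1 = 21, valid modulo lcm(13, 7) = 91: x ≡ 21 (mod 91).
  Combine with x ≡ 6 (mod 11): since gcd(91, 11) = 1, we get a unique residue mod 1001.
    Write x = 21 + 91·t and substitute into x ≡ 6 (mod 11): 91·t ≡ 6 − 21 = -15 (mod 11).
    Reduce coefficients mod 11: 3·t ≡ 7 (mod 11).
    The inverse of 3 mod 11 is 4 (since 3·4 = 12 = 1·11 + 1), so t ≡ 4·7 = 28 ≡ 6 (mod 11).
    Then x = 21 + 91·6 = 567, valid modulo lcm(91, 11) = 1001: x ≡ 567 (mod 1001).
Verify: 567 mod 13 = 8 ✓, 567 mod 7 = 0 ✓, 567 mod 11 = 6 ✓.

x ≡ 567 (mod 1001).


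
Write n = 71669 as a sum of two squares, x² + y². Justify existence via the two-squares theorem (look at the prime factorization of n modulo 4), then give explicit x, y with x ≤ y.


Step 1: Factor n = 71669 = 13 · 37 · 149.
Step 2: Check the mod-4 condition on each prime factor: 13 ≡ 1 (mod 4), exponent 1; 37 ≡ 1 (mod 4), exponent 1; 149 ≡ 1 (mod 4), exponent 1.
All primes ≡ 3 (mod 4) appear to even exponent (or don't appear), so by the two-squares theorem n IS expressible as a sum of two squares.
Step 3: Build a representation. Here n = 13 · 37 · 149 is a product of primes ≡ 1 (mod 4). Each prime p ≡ 1 (mod 4) is itself a sum of two squares; find a² by testing p − a² for a perfect square:
  13: 13 − 1² = 12, 13 − 2² = 9 = 3² ⇒ 13 = 2² + 3².
  37: 37 − 1² = 36 = 6² ⇒ 37 = 1² + 6².
  149: 149 − 1² = 148, 149 − 2² = 145, 149 − 3² = 140, 149 − 4² = 133, 149 − 5² = 124, 149 − 6² = 113, 149 − 7² = 100 = 10² ⇒ 149 = 7² + 10².
  Combine using the Brahmagupta–Fibonacci identity (a² + b²)(c² + d²) = (ac − bd)² + (ad + bc)² = (ac + bd)² + (ad − bc)²:
  13 · 37 = 481: from (2² + 3²)(1² + 6²), take (2·1 − 3·6, 2·6 + 3·1) = (2 − 18, 12 + 3) = (-16, 15); dropping signs (only squares matter) gives (16, 15); check 16² + 15² = 256 + 225 = 481 ✓.
  481 · 149 = 71669: from (16² + 15²)(7² + 10²), take (16·7 − 15·10, 16·10 + 15·7) = (112 − 150, 160 + 105) = (-38, 265); dropping signs (only squares matter) gives (38, 265); check 38² + 265² = 1444 + 70225 = 71669 ✓.
Step 4: Order so x ≤ y and verify: 38² + 265² = 1444 + 70225 = 71669 = n. ✓

n = 71669 = 38² + 265² (one valid representation with x ≤ y).


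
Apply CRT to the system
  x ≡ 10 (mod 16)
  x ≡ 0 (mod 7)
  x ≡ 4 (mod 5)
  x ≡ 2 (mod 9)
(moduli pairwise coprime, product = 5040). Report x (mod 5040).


Product of moduli M = 16 · 7 · 5 · 9 = 5040.
Merge one congruence at a time:
  Start: x ≡ 10 (mod 16).
  Combine with x ≡ 0 (mod 7); new modulus lcm = 112.
    Write x = 10 + 16·t and substitute into x ≡ 0 (mod 7): 16·t ≡ 0 − 10 = -10 (mod 7).
    Reduce coefficients mod 7: 2·t ≡ 4 (mod 7).
    The inverse of 2 mod 7 is 4 (since 2·4 = 8 = 1·7 + 1), so t ≡ 4·4 = 16 ≡ 2 (mod 7).
    Then x = 10 + 16·2 = 42, valid modulo lcm(16, 7) = 112: x ≡ 42 (mod 112).
  Combine with x ≡ 4 (mod 5); new modulus lcm = 560.
    Write x = 42 + 112·t and substitute into x ≡ 4 (mod 5): 112·t ≡ 4 − 42 = -38 (mod 5).
    Reduce coefficients mod 5: 2·t ≡ 2 (mod 5).
    The inverse of 2 mod 5 is 3 (since 2·3 = 6 = 1·5 + 1), so t ≡ 3·2 = 6 ≡ 1 (mod 5).
    Then x = 42 + 112·1 = 154, valid modulo lcm(112, 5) = 560: x ≡ 154 (mod 560).
  Combine with x ≡ 2 (mod 9); new modulus lcm = 5040.
    Write x = 154 + 560·t and substitute into x ≡ 2 (mod 9): 560·t ≡ 2 − 154 = -152 (mod 9).
    Reduce coefficients mod 9: 2·t ≡ 1 (mod 9).
    The inverse of 2 mod 9 is 5 (since 2·5 = 10 = 1·9 + 1), so t ≡ 5·1 = 5 ≡ 5 (mod 9).
    Then x = 154 + 560·5 = 2954, valid modulo lcm(560, 9) = 5040: x ≡ 2954 (mod 5040).
Verify against each original: 2954 mod 16 = 10, 2954 mod 7 = 0, 2954 mod 5 = 4, 2954 mod 9 = 2.

x ≡ 2954 (mod 5040).


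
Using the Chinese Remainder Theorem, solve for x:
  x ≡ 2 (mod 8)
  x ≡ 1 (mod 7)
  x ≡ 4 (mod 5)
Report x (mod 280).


Moduli 8, 7, 5 are pairwise coprime; by CRT there is a unique solution modulo M = 8 · 7 · 5 = 280.
Solve pairwise, accumulating the modulus:
  Start with x ≡ 2 (mod 8).
  Combine with x ≡ 1 (mod 7): since gcd(8, 7) = 1, we get a unique residue mod 56.
    Write x = 2 + 8·t and substitute into x ≡ 1 (mod 7): 8·t ≡ 1 − 2 = -1 (mod 7).
    Reduce coefficients mod 7: 1·t ≡ 6 (mod 7).
    So t ≡ 6 (mod 7).
    Then x = 2 + 8·6 = 50, valid modulo lcm(8, 7) = 56: x ≡ 50 (mod 56).
  Combine with x ≡ 4 (mod 5): since gcd(56, 5) = 1, we get a unique residue mod 280.
    Write x = 50 + 56·t and substitute into x ≡ 4 (mod 5): 56·t ≡ 4 − 50 = -46 (mod 5).
    Reduce coefficients mod 5: 1·t ≡ 4 (mod 5).
    So t ≡ 4 (mod 5).
    Then x = 50 + 56·4 = 274, valid modulo lcm(56, 5) = 280: x ≡ 274 (mod 280).
Verify: 274 mod 8 = 2 ✓, 274 mod 7 = 1 ✓, 274 mod 5 = 4 ✓.

x ≡ 274 (mod 280).


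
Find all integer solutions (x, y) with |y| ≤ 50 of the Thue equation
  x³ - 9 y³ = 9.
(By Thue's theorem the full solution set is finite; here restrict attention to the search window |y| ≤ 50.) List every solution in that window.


The equation is x³ - 9y³ = 9. For fixed y, x³ = 9·y³ + 9, so a solution requires the RHS to be a perfect cube.
Strategy: iterate y from -50 to 50, compute RHS = 9·y³ + 9, and check whether it is a (positive or negative) perfect cube.
Check small values of y:
  y = 0: RHS = 9 is not a perfect cube.
  y = 1: RHS = 18 is not a perfect cube.
  y = -1: RHS = 0 = (0)³ ⇒ x = 0 works.
  y = 2: RHS = 81 is not a perfect cube.
  y = -2: RHS = -63 is not a perfect cube.
  y = 3: RHS = 252 is not a perfect cube.
  y = -3: RHS = -234 is not a perfect cube.
Continuing the search up to |y| = 50 finds no further solutions beyond those listed.
Collected solutions: (0, -1).

Solutions (with |y| ≤ 50): (0, -1).


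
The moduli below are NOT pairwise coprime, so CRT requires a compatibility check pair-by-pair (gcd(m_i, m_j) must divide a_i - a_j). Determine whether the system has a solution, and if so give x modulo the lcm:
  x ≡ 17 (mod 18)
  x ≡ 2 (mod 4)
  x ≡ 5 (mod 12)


Moduli 18, 4, 12 are not pairwise coprime, so CRT works modulo lcm(m_i) when all pairwise compatibility conditions hold.
Pairwise compatibility: gcd(m_i, m_j) must divide a_i - a_j for every pair.
Merge one congruence at a time:
  Start: x ≡ 17 (mod 18).
  Combine with x ≡ 2 (mod 4): gcd(18, 4) = 2, and 2 - 17 = -15 is NOT divisible by 2.
    ⇒ system is inconsistent (no integer solution).

No solution (the system is inconsistent).


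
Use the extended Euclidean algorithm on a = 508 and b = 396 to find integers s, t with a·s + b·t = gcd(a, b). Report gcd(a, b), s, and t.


Euclidean algorithm on (508, 396) — divide until remainder is 0:
  508 = 1 · 396 + 112
  396 = 3 · 112 + 60
  112 = 1 · 60 + 52
  60 = 1 · 52 + 8
  52 = 6 · 8 + 4
  8 = 2 · 4 + 0
gcd(508, 396) = 4.
Track Bezout coefficients alongside the remainders: start with r₀ = 508 = a·1 + b·0 (s = 1, t = 0) and r₁ = 396 = a·0 + b·1 (s = 0, t = 1); each new remainder r_{k+1} = r_{k-1} − q_k·r_k inherits s_{k+1} = s_{k-1} − q_k·s_k, t_{k+1} = t_{k-1} − q_k·t_k, so r_k = a·s_k + b·t_k at every step:
  q = 1: r = 112, s = 1 − 1·0 = 1, t = 0 − 1·1 = -1  (check: 508·1 + 396·(-1) = 112)
  q = 3: r = 60, s = 0 − 3·1 = -3, t = 1 − 3·(-1) = 4  (check: 508·(-3) + 396·4 = 60)
  q = 1: r = 52, s = 1 − 1·(-3) = 4, t = -1 − 1·4 = -5  (check: 508·4 + 396·(-5) = 52)
  q = 1: r = 8, s = -3 − 1·4 = -7, t = 4 − 1·(-5) = 9  (check: 508·(-7) + 396·9 = 8)
  q = 6: r = 4, s = 4 − 6·(-7) = 46, t = -5 − 6·9 = -59  (check: 508·46 + 396·(-59) = 4)
The row with r = 4 (the gcd) gives the Bezout coefficients s = 46, t = -59.
Result: 508 · (46) + 396 · (-59) = 4.

gcd(508, 396) = 4; s = 46, t = -59 (check: 508·46 + 396·(-59) = 4).


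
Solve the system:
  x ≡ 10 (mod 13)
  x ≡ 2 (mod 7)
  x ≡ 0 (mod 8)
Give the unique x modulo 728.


Moduli 13, 7, 8 are pairwise coprime; by CRT there is a unique solution modulo M = 13 · 7 · 8 = 728.
Solve pairwise, accumulating the modulus:
  Start with x ≡ 10 (mod 13).
  Combine with x ≡ 2 (mod 7): since gcd(13, 7) = 1, we get a unique residue mod 91.
    Write x = 10 + 13·t and substitute into x ≡ 2 (mod 7): 13·t ≡ 2 − 10 = -8 (mod 7).
    Reduce coefficients mod 7: 6·t ≡ 6 (mod 7).
    The inverse of 6 mod 7 is 6 (since 6·6 = 36 = 5·7 + 1), so t ≡ 6·6 = 36 ≡ 1 (mod 7).
    Then x = 10 + 13·1 = 23, valid modulo lcm(13, 7) = 91: x ≡ 23 (mod 91).
  Combine with x ≡ 0 (mod 8): since gcd(91, 8) = 1, we get a unique residue mod 728.
    Write x = 23 + 91·t and substitute into x ≡ 0 (mod 8): 91·t ≡ 0 − 23 = -23 (mod 8).
    Reduce coefficients mod 8: 3·t ≡ 1 (mod 8).
    The inverse of 3 mod 8 is 3 (since 3·3 = 9 = 1·8 + 1), so t ≡ 3·1 = 3 ≡ 3 (mod 8).
    Then x = 23 + 91·3 = 296, valid modulo lcm(91, 8) = 728: x ≡ 296 (mod 728).
Verify: 296 mod 13 = 10 ✓, 296 mod 7 = 2 ✓, 296 mod 8 = 0 ✓.

x ≡ 296 (mod 728).


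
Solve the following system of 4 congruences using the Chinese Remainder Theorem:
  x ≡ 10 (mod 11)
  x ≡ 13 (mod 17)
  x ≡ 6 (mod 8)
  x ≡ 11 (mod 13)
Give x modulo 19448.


Product of moduli M = 11 · 17 · 8 · 13 = 19448.
Merge one congruence at a time:
  Start: x ≡ 10 (mod 11).
  Combine with x ≡ 13 (mod 17); new modulus lcm = 187.
    Write x = 10 + 11·t and substitute into x ≡ 13 (mod 17): 11·t ≡ 13 − 10 = 3 (mod 17).
    The inverse of 11 mod 17 is 14 (since 11·14 = 154 = 9·17 + 1), so t ≡ 14·3 = 42 ≡ 8 (mod 17).
    Then x = 10 + 11·8 = 98, valid modulo lcm(11, 17) = 187: x ≡ 98 (mod 187).
  Combine with x ≡ 6 (mod 8); new modulus lcm = 1496.
    Write x = 98 + 187·t and substitute into x ≡ 6 (mod 8): 187·t ≡ 6 − 98 = -92 (mod 8).
    Reduce coefficients mod 8: 3·t ≡ 4 (mod 8).
    The inverse of 3 mod 8 is 3 (since 3·3 = 9 = 1·8 + 1), so t ≡ 3·4 = 12 ≡ 4 (mod 8).
    Then x = 98 + 187·4 = 846, valid modulo lcm(187, 8) = 1496: x ≡ 846 (mod 1496).
  Combine with x ≡ 11 (mod 13); new modulus lcm = 19448.
    Write x = 846 + 1496·t and substitute into x ≡ 11 (mod 13): 1496·t ≡ 11 − 846 = -835 (mod 13).
    Reduce coefficients mod 13: 1·t ≡ 10 (mod 13).
    So t ≡ 10 (mod 13).
    Then x = 846 + 1496·10 = 15806, valid modulo lcm(1496, 13) = 19448: x ≡ 15806 (mod 19448).
Verify against each original: 15806 mod 11 = 10, 15806 mod 17 = 13, 15806 mod 8 = 6, 15806 mod 13 = 11.

x ≡ 15806 (mod 19448).


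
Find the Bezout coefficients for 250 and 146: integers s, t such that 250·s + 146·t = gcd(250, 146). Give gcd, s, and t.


Euclidean algorithm on (250, 146) — divide until remainder is 0:
  250 = 1 · 146 + 104
  146 = 1 · 104 + 42
  104 = 2 · 42 + 20
  42 = 2 · 20 + 2
  20 = 10 · 2 + 0
gcd(250, 146) = 2.
Track Bezout coefficients alongside the remainders: start with r₀ = 250 = a·1 + b·0 (s = 1, t = 0) and r₁ = 146 = a·0 + b·1 (s = 0, t = 1); each new remainder r_{k+1} = r_{k-1} − q_k·r_k inherits s_{k+1} = s_{k-1} − q_k·s_k, t_{k+1} = t_{k-1} − q_k·t_k, so r_k = a·s_k + b·t_k at every step:
  q = 1: r = 104, s = 1 − 1·0 = 1, t = 0 − 1·1 = -1  (check: 250·1 + 146·(-1) = 104)
  q = 1: r = 42, s = 0 − 1·1 = -1, t = 1 − 1·(-1) = 2  (check: 250·(-1) + 146·2 = 42)
  q = 2: r = 20, s = 1 − 2·(-1) = 3, t = -1 − 2·2 = -5  (check: 250·3 + 146·(-5) = 20)
  q = 2: r = 2, s = -1 − 2·3 = -7, t = 2 − 2·(-5) = 12  (check: 250·(-7) + 146·12 = 2)
The row with r = 2 (the gcd) gives the Bezout coefficients s = -7, t = 12.
Result: 250 · (-7) + 146 · (12) = 2.

gcd(250, 146) = 2; s = -7, t = 12 (check: 250·(-7) + 146·12 = 2).


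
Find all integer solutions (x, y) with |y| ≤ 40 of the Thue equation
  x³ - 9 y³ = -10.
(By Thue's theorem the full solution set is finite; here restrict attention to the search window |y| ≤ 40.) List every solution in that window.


The equation is x³ - 9y³ = -10. For fixed y, x³ = 9·y³ − 10, so a solution requires the RHS to be a perfect cube.
Strategy: iterate y from -40 to 40, compute RHS = 9·y³ − 10, and check whether it is a (positive or negative) perfect cube.
Check small values of y:
  y = 0: RHS = -10 is not a perfect cube.
  y = 1: RHS = -1 = (-1)³ ⇒ x = -1 works.
  y = -1: RHS = -19 is not a perfect cube.
  y = 2: RHS = 62 is not a perfect cube.
  y = -2: RHS = -82 is not a perfect cube.
  y = 3: RHS = 233 is not a perfect cube.
  y = -3: RHS = -253 is not a perfect cube.
Continuing the search up to |y| = 40 finds no further solutions beyond those listed.
Collected solutions: (-1, 1).

Solutions (with |y| ≤ 40): (-1, 1).


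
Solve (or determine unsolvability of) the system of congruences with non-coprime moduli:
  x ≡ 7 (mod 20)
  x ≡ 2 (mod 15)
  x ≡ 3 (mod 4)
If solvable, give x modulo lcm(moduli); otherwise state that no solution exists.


Moduli 20, 15, 4 are not pairwise coprime, so CRT works modulo lcm(m_i) when all pairwise compatibility conditions hold.
Pairwise compatibility: gcd(m_i, m_j) must divide a_i - a_j for every pair.
Merge one congruence at a time:
  Start: x ≡ 7 (mod 20).
  Combine with x ≡ 2 (mod 15): gcd(20, 15) = 5; 2 - 7 = -5, which IS divisible by 5, so compatible.
    Write x = 7 + 20·t and substitute into x ≡ 2 (mod 15): 20·t ≡ 2 − 7 = -5 (mod 15).
    Divide the congruence (and modulus) by g = 5: 4·t ≡ -1 (mod 3).
    Reduce coefficients mod 3: 1·t ≡ 2 (mod 3).
    So t ≡ 2 (mod 3).
    Then x = 7 + 20·2 = 47, valid modulo lcm(20, 15) = 60: x ≡ 47 (mod 60).
  Combine with x ≡ 3 (mod 4): gcd(60, 4) = 4; 3 - 47 = -44, which IS divisible by 4, so compatible.
    Write x = 47 + 60·t and substitute into x ≡ 3 (mod 4): 60·t ≡ 3 − 47 = -44 (mod 4).
    Divide the congruence (and modulus) by g = 4: 15·t ≡ -11 (mod 1).
    Modulo 1 every t works; take t = 0.
    Then x = 47 + 60·0 = 47, valid modulo lcm(60, 4) = 60: x ≡ 47 (mod 60).
Verify: 47 mod 20 = 7, 47 mod 15 = 2, 47 mod 4 = 3.

x ≡ 47 (mod 60).


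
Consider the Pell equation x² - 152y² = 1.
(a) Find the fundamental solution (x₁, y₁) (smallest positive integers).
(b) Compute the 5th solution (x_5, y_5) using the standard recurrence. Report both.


Step 1: Find the fundamental solution (x₁, y₁) of x² - 152y² = 1.
  Expand √152 as a continued fraction. a₀ = ⌊√152⌋ = 12; iterate m_{k+1} = d_k·a_k − m_k, d_{k+1} = (152 − m_{k+1}²)/d_k, a_{k+1} = ⌊(a₀ + m_{k+1})/d_{k+1}⌋ (starting m₀ = 0, d₀ = 1), with convergents p_k = a_k·p_{k-1} + p_{k-2}, q_k = a_k·q_{k-1} + q_{k-2} (p₋₁ = 1, q₋₁ = 0):
  k = 0: a₀ = 12; p₀/q₀ = 12/1; p₀² − 152·q₀² = 144 − 152 = -8.
  k = 1: m = 12, d = 8, a = ⌊(12 + 12)/8⌋ = 3; p/q = (3·12 + 1)/(3·1 + 0) = 37/3; p² − 152·q² = 1369 − 1368 = 1.
  The first convergent with p² − 152·q² = 1 gives the fundamental solution (x₁, y₁) = (37, 3).
Step 2: Apply the recurrence (x_{n+1}, y_{n+1}) = (x₁x_n + 152y₁y_n, x₁y_n + y₁x_n) repeatedly.
  From (x_1, y_1) = (37, 3): x_2 = 37·37 + 152·3·3 = 2737; y_2 = 37·3 + 3·37 = 222.
  From (x_2, y_2) = (2737, 222): x_3 = 37·2737 + 152·3·222 = 202501; y_3 = 37·222 + 3·2737 = 16425.
  From (x_3, y_3) = (202501, 16425): x_4 = 37·202501 + 152·3·16425 = 14982337; y_4 = 37·16425 + 3·202501 = 1215228.
  From (x_4, y_4) = (14982337, 1215228): x_5 = 37·14982337 + 152·3·1215228 = 1108490437; y_5 = 37·1215228 + 3·14982337 = 89910447.
Step 3: Verify x_5² - 152·y_5² = 1228751048920450969 - 1228751048920450968 = 1 (should be 1). ✓

(x_1, y_1) = (37, 3); (x_5, y_5) = (1108490437, 89910447).


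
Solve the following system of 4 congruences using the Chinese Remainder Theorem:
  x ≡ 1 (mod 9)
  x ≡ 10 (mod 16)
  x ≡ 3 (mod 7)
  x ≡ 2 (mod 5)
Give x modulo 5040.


Product of moduli M = 9 · 16 · 7 · 5 = 5040.
Merge one congruence at a time:
  Start: x ≡ 1 (mod 9).
  Combine with x ≡ 10 (mod 16); new modulus lcm = 144.
    Write x = 1 + 9·t and substitute into x ≡ 10 (mod 16): 9·t ≡ 10 − 1 = 9 (mod 16).
    The inverse of 9 mod 16 is 9 (since 9·9 = 81 = 5·16 + 1), so t ≡ 9·9 = 81 ≡ 1 (mod 16).
    Then x = 1 + 9·1 = 10, valid modulo lcm(9, 16) = 144: x ≡ 10 (mod 144).
  Combine with x ≡ 3 (mod 7); new modulus lcm = 1008.
    Write x = 10 + 144·t and substitute into x ≡ 3 (mod 7): 144·t ≡ 3 − 10 = -7 (mod 7).
    Reduce coefficients mod 7: 4·t ≡ 0 (mod 7).
    The inverse of 4 mod 7 is 2 (since 4·2 = 8 = 1·7 + 1), so t ≡ 2·0 = 0 ≡ 0 (mod 7).
    Then x = 10 + 144·0 = 10, valid modulo lcm(144, 7) = 1008: x ≡ 10 (mod 1008).
  Combine with x ≡ 2 (mod 5); new modulus lcm = 5040.
    Write x = 10 + 1008·t and substitute into x ≡ 2 (mod 5): 1008·t ≡ 2 − 10 = -8 (mod 5).
    Reduce coefficients mod 5: 3·t ≡ 2 (mod 5).
    The inverse of 3 mod 5 is 2 (since 3·2 = 6 = 1·5 + 1), so t ≡ 2·2 = 4 ≡ 4 (mod 5).
    Then x = 10 + 1008·4 = 4042, valid modulo lcm(1008, 5) = 5040: x ≡ 4042 (mod 5040).
Verify against each original: 4042 mod 9 = 1, 4042 mod 16 = 10, 4042 mod 7 = 3, 4042 mod 5 = 2.

x ≡ 4042 (mod 5040).


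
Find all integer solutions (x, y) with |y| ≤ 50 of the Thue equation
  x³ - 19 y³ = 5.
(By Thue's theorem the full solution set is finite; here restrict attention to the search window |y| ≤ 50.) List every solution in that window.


The equation is x³ - 19y³ = 5. For fixed y, x³ = 19·y³ + 5, so a solution requires the RHS to be a perfect cube.
Strategy: iterate y from -50 to 50, compute RHS = 19·y³ + 5, and check whether it is a (positive or negative) perfect cube.
Check small values of y:
  y = 0: RHS = 5 is not a perfect cube.
  y = 1: RHS = 24 is not a perfect cube.
  y = -1: RHS = -14 is not a perfect cube.
  y = 2: RHS = 157 is not a perfect cube.
  y = -2: RHS = -147 is not a perfect cube.
  y = 3: RHS = 518 is not a perfect cube.
  y = -3: RHS = -508 is not a perfect cube.
Continuing the search up to |y| = 50 finds no solutions either.
No (x, y) in the scanned range satisfies the equation.

No integer solutions with |y| ≤ 50.


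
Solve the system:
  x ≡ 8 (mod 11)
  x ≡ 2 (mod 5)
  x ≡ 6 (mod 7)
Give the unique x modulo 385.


Moduli 11, 5, 7 are pairwise coprime; by CRT there is a unique solution modulo M = 11 · 5 · 7 = 385.
Solve pairwise, accumulating the modulus:
  Start with x ≡ 8 (mod 11).
  Combine with x ≡ 2 (mod 5): since gcd(11, 5) = 1, we get a unique residue mod 55.
    Write x = 8 + 11·t and substitute into x ≡ 2 (mod 5): 11·t ≡ 2 − 8 = -6 (mod 5).
    Reduce coefficients mod 5: 1·t ≡ 4 (mod 5).
    So t ≡ 4 (mod 5).
    Then x = 8 + 11·4 = 52, valid modulo lcm(11, 5) = 55: x ≡ 52 (mod 55).
  Combine with x ≡ 6 (mod 7): since gcd(55, 7) = 1, we get a unique residue mod 385.
    Write x = 52 + 55·t and substitute into x ≡ 6 (mod 7): 55·t ≡ 6 − 52 = -46 (mod 7).
    Reduce coefficients mod 7: 6·t ≡ 3 (mod 7).
    The inverse of 6 mod 7 is 6 (since 6·6 = 36 = 5·7 + 1), so t ≡ 6·3 = 18 ≡ 4 (mod 7).
    Then x = 52 + 55·4 = 272, valid modulo lcm(55, 7) = 385: x ≡ 272 (mod 385).
Verify: 272 mod 11 = 8 ✓, 272 mod 5 = 2 ✓, 272 mod 7 = 6 ✓.

x ≡ 272 (mod 385).


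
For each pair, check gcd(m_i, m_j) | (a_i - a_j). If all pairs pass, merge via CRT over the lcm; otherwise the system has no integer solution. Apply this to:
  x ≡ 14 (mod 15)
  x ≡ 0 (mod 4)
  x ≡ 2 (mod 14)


Moduli 15, 4, 14 are not pairwise coprime, so CRT works modulo lcm(m_i) when all pairwise compatibility conditions hold.
Pairwise compatibility: gcd(m_i, m_j) must divide a_i - a_j for every pair.
Merge one congruence at a time:
  Start: x ≡ 14 (mod 15).
  Combine with x ≡ 0 (mod 4): gcd(15, 4) = 1; 0 - 14 = -14, which IS divisible by 1, so compatible.
    Write x = 14 + 15·t and substitute into x ≡ 0 (mod 4): 15·t ≡ 0 − 14 = -14 (mod 4).
    Reduce coefficients mod 4: 3·t ≡ 2 (mod 4).
    The inverse of 3 mod 4 is 3 (since 3·3 = 9 = 2·4 + 1), so t ≡ 3·2 = 6 ≡ 2 (mod 4).
    Then x = 14 + 15·2 = 44, valid modulo lcm(15, 4) = 60: x ≡ 44 (mod 60).
  Combine with x ≡ 2 (mod 14): gcd(60, 14) = 2; 2 - 44 = -42, which IS divisible by 2, so compatible.
    Write x = 44 + 60·t and substitute into x ≡ 2 (mod 14): 60·t ≡ 2 − 44 = -42 (mod 14).
    Divide the congruence (and modulus) by g = 2: 30·t ≡ -21 (mod 7).
    Reduce coefficients mod 7: 2·t ≡ 0 (mod 7).
    The inverse of 2 mod 7 is 4 (since 2·4 = 8 = 1·7 + 1), so t ≡ 4·0 = 0 ≡ 0 (mod 7).
    Then x = 44 + 60·0 = 44, valid modulo lcm(60, 14) = 420: x ≡ 44 (mod 420).
Verify: 44 mod 15 = 14, 44 mod 4 = 0, 44 mod 14 = 2.

x ≡ 44 (mod 420).


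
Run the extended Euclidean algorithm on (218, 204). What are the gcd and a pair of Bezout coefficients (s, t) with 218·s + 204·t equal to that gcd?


Euclidean algorithm on (218, 204) — divide until remainder is 0:
  218 = 1 · 204 + 14
  204 = 14 · 14 + 8
  14 = 1 · 8 + 6
  8 = 1 · 6 + 2
  6 = 3 · 2 + 0
gcd(218, 204) = 2.
Track Bezout coefficients alongside the remainders: start with r₀ = 218 = a·1 + b·0 (s = 1, t = 0) and r₁ = 204 = a·0 + b·1 (s = 0, t = 1); each new remainder r_{k+1} = r_{k-1} − q_k·r_k inherits s_{k+1} = s_{k-1} − q_k·s_k, t_{k+1} = t_{k-1} − q_k·t_k, so r_k = a·s_k + b·t_k at every step:
  q = 1: r = 14, s = 1 − 1·0 = 1, t = 0 − 1·1 = -1  (check: 218·1 + 204·(-1) = 14)
  q = 14: r = 8, s = 0 − 14·1 = -14, t = 1 − 14·(-1) = 15  (check: 218·(-14) + 204·15 = 8)
  q = 1: r = 6, s = 1 − 1·(-14) = 15, t = -1 − 1·15 = -16  (check: 218·15 + 204·(-16) = 6)
  q = 1: r = 2, s = -14 − 1·15 = -29, t = 15 − 1·(-16) = 31  (check: 218·(-29) + 204·31 = 2)
The row with r = 2 (the gcd) gives the Bezout coefficients s = -29, t = 31.
Result: 218 · (-29) + 204 · (31) = 2.

gcd(218, 204) = 2; s = -29, t = 31 (check: 218·(-29) + 204·31 = 2).


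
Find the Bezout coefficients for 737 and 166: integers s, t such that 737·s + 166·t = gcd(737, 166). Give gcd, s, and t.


Euclidean algorithm on (737, 166) — divide until remainder is 0:
  737 = 4 · 166 + 73
  166 = 2 · 73 + 20
  73 = 3 · 20 + 13
  20 = 1 · 13 + 7
  13 = 1 · 7 + 6
  7 = 1 · 6 + 1
  6 = 6 · 1 + 0
gcd(737, 166) = 1.
Track Bezout coefficients alongside the remainders: start with r₀ = 737 = a·1 + b·0 (s = 1, t = 0) and r₁ = 166 = a·0 + b·1 (s = 0, t = 1); each new remainder r_{k+1} = r_{k-1} − q_k·r_k inherits s_{k+1} = s_{k-1} − q_k·s_k, t_{k+1} = t_{k-1} − q_k·t_k, so r_k = a·s_k + b·t_k at every step:
  q = 4: r = 73, s = 1 − 4·0 = 1, t = 0 − 4·1 = -4  (check: 737·1 + 166·(-4) = 73)
  q = 2: r = 20, s = 0 − 2·1 = -2, t = 1 − 2·(-4) = 9  (check: 737·(-2) + 166·9 = 20)
  q = 3: r = 13, s = 1 − 3·(-2) = 7, t = -4 − 3·9 = -31  (check: 737·7 + 166·(-31) = 13)
  q = 1: r = 7, s = -2 − 1·7 = -9, t = 9 − 1·(-31) = 40  (check: 737·(-9) + 166·40 = 7)
  q = 1: r = 6, s = 7 − 1·(-9) = 16, t = -31 − 1·40 = -71  (check: 737·16 + 166·(-71) = 6)
  q = 1: r = 1, s = -9 − 1·16 = -25, t = 40 − 1·(-71) = 111  (check: 737·(-25) + 166·111 = 1)
The row with r = 1 (the gcd) gives the Bezout coefficients s = -25, t = 111.
Result: 737 · (-25) + 166 · (111) = 1.

gcd(737, 166) = 1; s = -25, t = 111 (check: 737·(-25) + 166·111 = 1).


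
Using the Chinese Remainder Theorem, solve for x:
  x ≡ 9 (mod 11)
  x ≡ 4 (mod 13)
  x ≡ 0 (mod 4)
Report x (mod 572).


Moduli 11, 13, 4 are pairwise coprime; by CRT there is a unique solution modulo M = 11 · 13 · 4 = 572.
Solve pairwise, accumulating the modulus:
  Start with x ≡ 9 (mod 11).
  Combine with x ≡ 4 (mod 13): since gcd(11, 13) = 1, we get a unique residue mod 143.
    Write x = 9 + 11·t and substitute into x ≡ 4 (mod 13): 11·t ≡ 4 − 9 = -5 (mod 13).
    Reduce coefficients mod 13: 11·t ≡ 8 (mod 13).
    The inverse of 11 mod 13 is 6 (since 11·6 = 66 = 5·13 + 1), so t ≡ 6·8 = 48 ≡ 9 (mod 13).
    Then x = 9 + 11·9 = 108, valid modulo lcm(11, 13) = 143: x ≡ 108 (mod 143).
  Combine with x ≡ 0 (mod 4): since gcd(143, 4) = 1, we get a unique residue mod 572.
    Write x = 108 + 143·t and substitute into x ≡ 0 (mod 4): 143·t ≡ 0 − 108 = -108 (mod 4).
    Reduce coefficients mod 4: 3·t ≡ 0 (mod 4).
    The inverse of 3 mod 4 is 3 (since 3·3 = 9 = 2·4 + 1), so t ≡ 3·0 = 0 ≡ 0 (mod 4).
    Then x = 108 + 143·0 = 108, valid modulo lcm(143, 4) = 572: x ≡ 108 (mod 572).
Verify: 108 mod 11 = 9 ✓, 108 mod 13 = 4 ✓, 108 mod 4 = 0 ✓.

x ≡ 108 (mod 572).
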